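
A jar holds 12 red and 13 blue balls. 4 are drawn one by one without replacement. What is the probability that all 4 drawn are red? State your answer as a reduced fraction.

9/230

Multiply the conditional probabilities at each draw: 12/25 · 11/24 · 10/23 · 9/22 = 11880/303600 = 9/230.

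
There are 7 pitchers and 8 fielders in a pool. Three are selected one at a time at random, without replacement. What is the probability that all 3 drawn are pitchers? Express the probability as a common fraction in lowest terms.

1/13

Multiply the conditional probabilities at each draw: 7/15 · 6/14 · 5/13 = 210/2730 = 1/13.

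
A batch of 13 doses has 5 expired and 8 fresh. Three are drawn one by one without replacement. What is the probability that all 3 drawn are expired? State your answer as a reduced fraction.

5/143

Multiply the conditional probabilities at each draw: 5/13 · 4/12 · 3/11 = 60/1716 = 5/143.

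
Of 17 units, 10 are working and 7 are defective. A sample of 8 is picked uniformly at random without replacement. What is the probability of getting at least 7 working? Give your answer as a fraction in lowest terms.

There are C(17,8) = 24310 ways to choose the 8.
Favorable selections (at least 7 working): C(10,7)·C(7,1) + C(10,8)·C(7,0) = 840 + 45 = 885.
Probability = 885/24310 = 177/4862.

177/4862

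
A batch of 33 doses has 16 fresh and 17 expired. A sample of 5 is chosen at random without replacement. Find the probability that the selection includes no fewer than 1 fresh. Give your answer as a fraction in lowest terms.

Total selections: C(33,5) = 237336.
The complement is all 5 are expired: C(17,5) = 6188.
Probability = 1 − 6188/237336 = 231148/237336 = 57787/59334.

57787/59334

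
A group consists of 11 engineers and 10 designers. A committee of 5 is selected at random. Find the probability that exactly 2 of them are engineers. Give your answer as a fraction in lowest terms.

The sample space is all 5-subsets of the 21: C(21,5) = 20349.
Selections with exactly 2 engineers: choose 2 of the 11 engineers and 3 of the 10 designers, C(11,2)·C(10,3) = 55·120 = 6600.
Probability = 6600/20349 = 2200/6783.

2200/6783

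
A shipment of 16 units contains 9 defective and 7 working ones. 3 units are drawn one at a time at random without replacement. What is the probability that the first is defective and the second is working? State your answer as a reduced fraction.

Multiply the conditional probabilities at each draw: 9/16 · 7/15 = 63/240 = 21/80.

21/80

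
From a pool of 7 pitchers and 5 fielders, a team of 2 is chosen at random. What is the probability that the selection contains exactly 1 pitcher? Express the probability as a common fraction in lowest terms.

Total number of selections: C(12,2) = 66.
Selections with exactly 1 pitcher: choose 1 of the 7 pitchers and 1 of the 5 fielders, C(7,1)·C(5,1) = 7·5 = 35.
Probability = 35/66.

35/66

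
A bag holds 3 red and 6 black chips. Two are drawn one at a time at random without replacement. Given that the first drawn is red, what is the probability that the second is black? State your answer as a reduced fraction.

3/4

After removing one red, 8 remain: 2 red and 6 black.
So the probability the next is black is 6/8 = 3/4.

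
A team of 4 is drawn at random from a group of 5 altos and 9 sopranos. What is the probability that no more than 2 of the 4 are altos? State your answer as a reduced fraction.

There are C(14,4) = 1001 ways to choose the 4.
Count the complement (more than 2 altos): C(5,3)·C(9,1) + C(5,4)·C(9,0) = 90 + 5 = 95.
Probability = 1 − 95/1001 = 906/1001.

906/1001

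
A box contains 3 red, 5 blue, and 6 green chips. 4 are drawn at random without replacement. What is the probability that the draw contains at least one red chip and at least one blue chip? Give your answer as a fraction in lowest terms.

80/143

There are C(14,4) = 1001 possible draws.
By inclusion-exclusion on the complements, draws missing all red or all blue: C(11,4) + C(9,4) − C(6,4) = 330 + 126 − 15 = 441.
So draws with at least one of each: 1001 − 441 = 560, probability 560/1001 = 80/143.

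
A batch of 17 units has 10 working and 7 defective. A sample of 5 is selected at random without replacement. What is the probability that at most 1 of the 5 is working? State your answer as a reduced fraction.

Total selections: C(17,5) = 6188.
Favorable selections (at most 1 working): C(10,0)·C(7,5) + C(10,1)·C(7,4) = 21 + 350 = 371.
Probability = 371/6188 = 53/884.

53/884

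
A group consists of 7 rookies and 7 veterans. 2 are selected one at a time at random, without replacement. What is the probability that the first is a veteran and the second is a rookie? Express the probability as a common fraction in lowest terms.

Multiply the conditional probabilities at each draw: 7/14 · 7/13 = 49/182 = 7/26.

7/26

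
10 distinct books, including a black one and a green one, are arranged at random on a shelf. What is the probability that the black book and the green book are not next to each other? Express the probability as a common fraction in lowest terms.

There are 10! = 3628800 arrangements.
Arrangements with the black book and the green book adjacent: 2·9! = 725760.
So not adjacent: 3628800 − 725760 = 2903040, probability 2903040/3628800 = 4/5.

4/5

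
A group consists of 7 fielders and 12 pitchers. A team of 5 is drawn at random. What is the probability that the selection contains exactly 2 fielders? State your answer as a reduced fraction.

The sample space is all 5-subsets of the 19: C(19,5) = 11628.
Selections with exactly 2 fielders: choose 2 of the 7 fielders and 3 of the 12 pitchers, C(7,2)·C(12,3) = 21·220 = 4620.
Probability = 4620/11628 = 385/969.

385/969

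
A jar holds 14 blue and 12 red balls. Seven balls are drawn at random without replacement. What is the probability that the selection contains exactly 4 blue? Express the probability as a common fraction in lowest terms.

77/230

The sample space is all 7-subsets of the 26: C(26,7) = 657800.
Selections with exactly 4 blue: choose 4 of the 14 blue and 3 of the 12 red, C(14,4)·C(12,3) = 1001·220 = 220220.
Probability = 220220/657800 = 77/230.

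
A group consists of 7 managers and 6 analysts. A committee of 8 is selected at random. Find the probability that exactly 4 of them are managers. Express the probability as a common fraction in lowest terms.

Total number of selections: C(13,8) = 1287.
Selections with exactly 4 managers: choose 4 of the 7 managers and 4 of the 6 analysts, C(7,4)·C(6,4) = 35·15 = 525.
Probability = 525/1287 = 175/429.

175/429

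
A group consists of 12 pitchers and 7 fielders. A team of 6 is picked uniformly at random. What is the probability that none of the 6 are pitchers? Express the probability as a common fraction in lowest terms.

There are C(19,6) = 27132 possible selections.
Selections with no pitchers (all fielders): C(7,6) = 7.
Probability = 7/27132 = 1/3876.

1/3876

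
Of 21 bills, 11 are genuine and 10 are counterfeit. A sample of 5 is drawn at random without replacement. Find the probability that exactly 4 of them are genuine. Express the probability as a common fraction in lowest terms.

The sample space is all 5-subsets of the 21: C(21,5) = 20349.
Selections with exactly 4 genuine: choose 4 of the 11 genuine and 1 of the 10 counterfeit, C(11,4)·C(10,1) = 330·10 = 3300.
Probability = 3300/20349 = 1100/6783.

1100/6783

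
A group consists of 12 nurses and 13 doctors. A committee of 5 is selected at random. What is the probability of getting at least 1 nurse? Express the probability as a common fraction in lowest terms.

There are C(25,5) = 53130 ways to choose the 5.
The complement is all 5 are doctors: C(13,5) = 1287.
Probability = 1 − 1287/53130 = 51843/53130 = 1571/1610.

1571/1610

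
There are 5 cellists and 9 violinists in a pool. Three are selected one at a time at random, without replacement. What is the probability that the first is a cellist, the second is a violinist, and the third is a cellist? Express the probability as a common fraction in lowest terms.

Multiply the conditional probabilities at each draw: 5/14 · 9/13 · 4/12 = 180/2184 = 15/182.

15/182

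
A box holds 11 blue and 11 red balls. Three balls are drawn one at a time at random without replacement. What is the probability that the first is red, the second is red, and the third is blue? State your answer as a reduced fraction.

11/84

Multiply the conditional probabilities at each draw: 11/22 · 10/21 · 11/20 = 1210/9240 = 11/84.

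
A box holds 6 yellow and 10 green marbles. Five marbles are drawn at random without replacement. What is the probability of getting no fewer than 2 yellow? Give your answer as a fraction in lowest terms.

17/26

There are C(16,5) = 4368 ways to choose the 5.
Count the complement (fewer than 2 yellow): C(6,0)·C(10,5) + C(6,1)·C(10,4) = 252 + 1260 = 1512.
Probability = 1 − 1512/4368 = 2856/4368 = 17/26.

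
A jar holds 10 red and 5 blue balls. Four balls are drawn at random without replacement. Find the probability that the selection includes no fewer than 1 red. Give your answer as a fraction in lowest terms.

272/273

There are C(15,4) = 1365 ways to choose the 4.
Favorable selections (no fewer than 1 red): C(10,1)·C(5,3) + C(10,2)·C(5,2) + C(10,3)·C(5,1) + C(10,4)·C(5,0) = 100 + 450 + 600 + 210 = 1360.
Probability = 1360/1365 = 272/273.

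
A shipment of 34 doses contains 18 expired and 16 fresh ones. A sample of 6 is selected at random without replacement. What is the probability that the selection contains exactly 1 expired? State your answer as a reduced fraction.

There are C(34,6) = 1344904 ways to choose 6 from 34.
Selections with exactly 1 expired: choose 1 of the 18 expired and 5 of the 16 fresh, C(18,1)·C(16,5) = 18·4368 = 78624.
Probability = 78624/1344904 = 9828/168113.

9828/168113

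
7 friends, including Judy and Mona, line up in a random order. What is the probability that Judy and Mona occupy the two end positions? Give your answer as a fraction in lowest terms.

There are 7! = 5040 arrangements.
Place Judy and Mona at the ends in 2 ways, arrange the remaining 5 in 5! = 120 ways: 2·120 = 240.
Probability = 240/5040 = 1/21.

1/21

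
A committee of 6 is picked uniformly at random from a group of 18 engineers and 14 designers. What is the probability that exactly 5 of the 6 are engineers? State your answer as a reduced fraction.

Total number of selections: C(32,6) = 906192.
Selections with exactly 5 engineers: choose 5 of the 18 engineers and 1 of the 14 designers, C(18,5)·C(14,1) = 8568·14 = 119952.
Probability = 119952/906192 = 119/899.

119/899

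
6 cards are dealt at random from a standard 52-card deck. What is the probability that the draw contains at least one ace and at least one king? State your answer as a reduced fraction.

718637/5089630

There are C(52,6) = 20358520 possible draws.
By inclusion-exclusion on the complements, draws missing all aces or all kings: C(48,6) + C(48,6) − C(44,6) = 12271512 + 12271512 − 7059052 = 17483972.
So draws with at least one of each: 20358520 − 17483972 = 2874548, probability 2874548/20358520 = 718637/5089630.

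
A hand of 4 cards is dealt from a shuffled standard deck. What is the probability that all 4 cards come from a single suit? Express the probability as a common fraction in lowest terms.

44/4165

There are C(52,4) = 270725 possible 4-card hands.
Hands of one suit: 4 suits × C(13,4) = 4·715 = 2860.
Probability = 2860/270725 = 44/4165.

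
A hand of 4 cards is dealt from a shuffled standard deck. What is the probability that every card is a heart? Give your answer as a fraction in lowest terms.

There are C(52,4) = 270725 possible 4-card hands.
Hands that are all hearts: C(13,4) = 715.
Probability = 715/270725 = 11/4165.

11/4165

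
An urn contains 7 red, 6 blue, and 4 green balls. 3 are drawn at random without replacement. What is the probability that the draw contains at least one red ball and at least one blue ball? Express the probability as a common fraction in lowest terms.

399/680

There are C(17,3) = 680 possible draws.
By inclusion-exclusion on the complements, draws missing all red or all blue: C(10,3) + C(11,3) − C(4,3) = 120 + 165 − 4 = 281.
So draws with at least one of each: 680 − 281 = 399, probability 399/680.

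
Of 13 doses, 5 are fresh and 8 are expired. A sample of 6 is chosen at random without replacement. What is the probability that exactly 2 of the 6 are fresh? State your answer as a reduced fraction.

Total number of selections: C(13,6) = 1716.
Selections with exactly 2 fresh: choose 2 of the 5 fresh and 4 of the 8 expired, C(5,2)·C(8,4) = 10·70 = 700.
Probability = 700/1716 = 175/429.

175/429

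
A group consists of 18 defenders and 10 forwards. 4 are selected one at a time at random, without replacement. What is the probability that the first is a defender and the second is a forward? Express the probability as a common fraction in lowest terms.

5/21

Multiply the conditional probabilities at each draw: 18/28 · 10/27 = 180/756 = 5/21.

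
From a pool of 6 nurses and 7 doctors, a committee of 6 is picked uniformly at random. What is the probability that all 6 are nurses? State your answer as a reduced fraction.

1/1716

There are C(13,6) = 1716 possible selections.
Selections with all nurses: C(6,6) = 1.
Probability = 1/1716.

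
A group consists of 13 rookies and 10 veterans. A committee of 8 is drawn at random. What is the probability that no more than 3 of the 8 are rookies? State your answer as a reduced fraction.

There are C(23,8) = 490314 ways to choose the 8.
Favorable selections (no more than 3 rookies): C(13,0)·C(10,8) + C(13,1)·C(10,7) + C(13,2)·C(10,6) + C(13,3)·C(10,5) = 45 + 1560 + 16380 + 72072 = 90057.
Probability = 90057/490314 = 2729/14858.

2729/14858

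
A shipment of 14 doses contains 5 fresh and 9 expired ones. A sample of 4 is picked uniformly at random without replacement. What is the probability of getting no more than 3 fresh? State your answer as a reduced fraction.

There are C(14,4) = 1001 ways to choose the 4.
The complement is exactly 4 fresh: C(5,4)·C(9,0) = 5.
Probability = 1 − 5/1001 = 996/1001.

996/1001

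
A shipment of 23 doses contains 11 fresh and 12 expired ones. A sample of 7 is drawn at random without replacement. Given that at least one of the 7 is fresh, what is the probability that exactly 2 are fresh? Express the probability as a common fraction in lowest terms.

264/1481

Work in counts. Selections with at least one fresh: C(23,7) − C(12,7) = 245157 − 792 = 244365.
Of those, selections where exactly 2 are fresh: C(11,2)·C(12,5) = 55·792 = 43560.
Conditional probability = 43560/244365 = 264/1481.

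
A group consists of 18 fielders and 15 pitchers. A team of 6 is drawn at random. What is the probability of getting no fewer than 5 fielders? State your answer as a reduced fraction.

5253/39556

There are C(33,6) = 1107568 ways to choose the 6.
Favorable selections (no fewer than 5 fielders): C(18,5)·C(15,1) + C(18,6)·C(15,0) = 128520 + 18564 = 147084.
Probability = 147084/1107568 = 5253/39556.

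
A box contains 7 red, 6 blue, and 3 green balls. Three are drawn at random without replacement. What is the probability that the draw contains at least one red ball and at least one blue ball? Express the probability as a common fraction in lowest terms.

51/80

There are C(16,3) = 560 possible draws.
By inclusion-exclusion on the complements, draws missing all red or all blue: C(9,3) + C(10,3) − C(3,3) = 84 + 120 − 1 = 203.
So draws with at least one of each: 560 − 203 = 357, probability 357/560 = 51/80.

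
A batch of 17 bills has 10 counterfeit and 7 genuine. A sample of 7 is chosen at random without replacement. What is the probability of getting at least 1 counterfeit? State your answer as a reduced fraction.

19447/19448

There are C(17,7) = 19448 ways to choose the 7.
The complement is all 7 are genuine: C(7,7) = 1.
Probability = 1 − 1/19448 = 19447/19448.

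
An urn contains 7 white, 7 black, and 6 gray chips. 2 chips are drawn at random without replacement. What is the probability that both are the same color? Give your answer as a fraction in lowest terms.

3/10

There are C(20,2) = 190 ways to draw 2 chips.
All same color: C(7,2) + C(7,2) + C(6,2) = 21 + 21 + 15 = 57.
Probability = 57/190 = 3/10.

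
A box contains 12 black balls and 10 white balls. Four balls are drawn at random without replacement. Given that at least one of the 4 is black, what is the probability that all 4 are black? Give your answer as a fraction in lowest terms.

Work in counts. Selections with at least one black: C(22,4) − C(10,4) = 7315 − 210 = 7105.
Of those, selections where all 4 are black: C(12,4) = 495.
Conditional probability = 495/7105 = 99/1421.

99/1421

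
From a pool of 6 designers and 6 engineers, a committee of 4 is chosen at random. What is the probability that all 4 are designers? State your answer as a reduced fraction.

There are C(12,4) = 495 possible selections.
Selections with all designers: C(6,4) = 15.
Probability = 15/495 = 1/33.

1/33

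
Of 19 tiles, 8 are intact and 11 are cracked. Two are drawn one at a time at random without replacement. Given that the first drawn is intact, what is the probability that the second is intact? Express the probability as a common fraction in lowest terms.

After removing one intact, 18 remain: 7 intact and 11 cracked.
So the probability the next is intact is 7/18.

7/18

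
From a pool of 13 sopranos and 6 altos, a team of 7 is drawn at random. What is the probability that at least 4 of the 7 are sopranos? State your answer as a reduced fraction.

There are C(19,7) = 50388 ways to choose the 7.
Favorable selections (at least 4 sopranos): C(13,4)·C(6,3) + C(13,5)·C(6,2) + C(13,6)·C(6,1) + C(13,7)·C(6,0) = 14300 + 19305 + 10296 + 1716 = 45617.
Probability = 45617/50388 = 3509/3876.

3509/3876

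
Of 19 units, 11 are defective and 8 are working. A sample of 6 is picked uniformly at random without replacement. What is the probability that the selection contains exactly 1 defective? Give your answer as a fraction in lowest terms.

There are C(19,6) = 27132 ways to choose 6 from 19.
Selections with exactly 1 defective: choose 1 of the 11 defective and 5 of the 8 working, C(11,1)·C(8,5) = 11·56 = 616.
Probability = 616/27132 = 22/969.

22/969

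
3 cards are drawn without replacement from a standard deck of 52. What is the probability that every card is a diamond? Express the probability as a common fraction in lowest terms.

11/850

There are C(52,3) = 22100 possible 3-card hands.
Hands that are all diamonds: C(13,3) = 286.
Probability = 286/22100 = 11/850.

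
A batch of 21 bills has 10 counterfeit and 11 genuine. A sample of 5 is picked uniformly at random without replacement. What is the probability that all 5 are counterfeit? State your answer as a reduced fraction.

There are C(21,5) = 20349 possible selections.
Selections with all counterfeit: C(10,5) = 252.
Probability = 252/20349 = 4/323.

4/323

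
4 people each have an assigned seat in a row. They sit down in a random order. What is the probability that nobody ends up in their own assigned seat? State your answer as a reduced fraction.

3/8

There are 4! = 24 seatings.
By inclusion-exclusion, seatings with no fixed points: C(4,0)·4! − C(4,1)·3! + C(4,2)·2! − C(4,3)·1! + C(4,4)·0! = 9.
Probability = 9/24 = 3/8.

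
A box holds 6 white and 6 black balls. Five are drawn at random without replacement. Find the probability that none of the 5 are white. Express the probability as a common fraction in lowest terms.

There are C(12,5) = 792 possible selections.
Selections with no white (all black): C(6,5) = 6.
Probability = 6/792 = 1/132.

1/132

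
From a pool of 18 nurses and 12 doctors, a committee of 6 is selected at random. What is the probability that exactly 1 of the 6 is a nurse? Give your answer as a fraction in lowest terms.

1584/65975

The sample space is all 6-subsets of the 30: C(30,6) = 593775.
Selections with exactly 1 nurse: choose 1 of the 18 nurses and 5 of the 12 doctors, C(18,1)·C(12,5) = 18·792 = 14256.
Probability = 14256/593775 = 1584/65975.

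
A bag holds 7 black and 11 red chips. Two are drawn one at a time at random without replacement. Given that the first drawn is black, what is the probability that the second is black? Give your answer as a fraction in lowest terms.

6/17

After removing one black, 17 remain: 6 black and 11 red.
So the probability the next is black is 6/17.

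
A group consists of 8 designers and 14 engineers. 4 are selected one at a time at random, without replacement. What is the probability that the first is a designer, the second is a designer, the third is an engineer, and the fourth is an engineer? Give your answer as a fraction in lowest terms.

182/3135

Multiply the conditional probabilities at each draw: 8/22 · 7/21 · 14/20 · 13/19 = 10192/175560 = 182/3135.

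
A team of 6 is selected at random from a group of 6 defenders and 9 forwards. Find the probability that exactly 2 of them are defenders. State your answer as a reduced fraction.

The sample space is all 6-subsets of the 15: C(15,6) = 5005.
Selections with exactly 2 defenders: choose 2 of the 6 defenders and 4 of the 9 forwards, C(6,2)·C(9,4) = 15·126 = 1890.
Probability = 1890/5005 = 54/143.

54/143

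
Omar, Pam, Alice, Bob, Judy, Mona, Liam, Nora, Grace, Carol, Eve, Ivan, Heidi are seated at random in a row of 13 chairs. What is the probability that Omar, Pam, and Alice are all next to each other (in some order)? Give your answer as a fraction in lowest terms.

There are 13! = 6227020800 arrangements.
Treat the three as one block: 11! placements × 3! orders within the block = 39916800·6 = 239500800.
Probability = 239500800/6227020800 = 1/26.

1/26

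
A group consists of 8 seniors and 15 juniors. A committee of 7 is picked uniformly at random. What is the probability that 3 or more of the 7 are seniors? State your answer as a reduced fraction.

There are C(23,7) = 245157 ways to choose the 7.
Favorable selections (3 or more seniors): C(8,3)·C(15,4) + C(8,4)·C(15,3) + C(8,5)·C(15,2) + C(8,6)·C(15,1) + C(8,7)·C(15,0) = 76440 + 31850 + 5880 + 420 + 8 = 114598.
Probability = 114598/245157 = 10418/22287.

10418/22287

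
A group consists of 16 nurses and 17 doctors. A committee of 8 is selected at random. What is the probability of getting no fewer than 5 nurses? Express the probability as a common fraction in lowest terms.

Total selections: C(33,8) = 13884156.
Favorable selections (no fewer than 5 nurses): C(16,5)·C(17,3) + C(16,6)·C(17,2) + C(16,7)·C(17,1) + C(16,8)·C(17,0) = 2970240 + 1089088 + 194480 + 12870 = 4266678.
Probability = 4266678/13884156 = 54701/178002.

54701/178002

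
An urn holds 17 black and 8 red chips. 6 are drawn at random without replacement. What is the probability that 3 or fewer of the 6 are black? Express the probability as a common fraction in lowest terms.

Total selections: C(25,6) = 177100.
Favorable selections (3 or fewer black): C(17,0)·C(8,6) + C(17,1)·C(8,5) + C(17,2)·C(8,4) + C(17,3)·C(8,3) = 28 + 952 + 9520 + 38080 = 48580.
Probability = 48580/177100 = 347/1265.

347/1265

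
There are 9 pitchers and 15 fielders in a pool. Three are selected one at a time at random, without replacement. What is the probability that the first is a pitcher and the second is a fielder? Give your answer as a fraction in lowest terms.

45/184

Multiply the conditional probabilities at each draw: 9/24 · 15/23 = 135/552 = 45/184.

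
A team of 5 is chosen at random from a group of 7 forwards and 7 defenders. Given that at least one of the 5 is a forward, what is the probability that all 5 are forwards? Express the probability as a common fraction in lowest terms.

Work in counts. Selections with at least one forward: C(14,5) − C(7,5) = 2002 − 21 = 1981.
Of those, selections where all 5 are forwards: C(7,5) = 21.
Conditional probability = 21/1981 = 3/283.

3/283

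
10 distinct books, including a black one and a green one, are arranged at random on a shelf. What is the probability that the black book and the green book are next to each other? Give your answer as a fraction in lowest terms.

There are 10! = 3628800 arrangements.
Treat the black book and the green book as a block: 9! arrangements of the blocks × 2 orders within the block = 2·362880 = 725760.
Probability = 725760/3628800 = 1/5.

1/5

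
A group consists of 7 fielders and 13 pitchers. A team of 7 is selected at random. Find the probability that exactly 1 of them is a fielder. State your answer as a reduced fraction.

1001/6460

There are C(20,7) = 77520 ways to choose 7 from 20.
Selections with exactly 1 fielder: choose 1 of the 7 fielders and 6 of the 13 pitchers, C(7,1)·C(13,6) = 7·1716 = 12012.
Probability = 12012/77520 = 1001/6460.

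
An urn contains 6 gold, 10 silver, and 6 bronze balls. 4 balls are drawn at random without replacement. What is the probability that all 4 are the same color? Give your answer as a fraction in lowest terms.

There are C(22,4) = 7315 ways to draw 4 balls.
All same color: C(6,4) + C(10,4) + C(6,4) = 15 + 210 + 15 = 240.
Probability = 240/7315 = 48/1463.

48/1463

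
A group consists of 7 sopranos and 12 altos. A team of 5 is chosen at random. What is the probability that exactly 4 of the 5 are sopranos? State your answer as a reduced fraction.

Total number of selections: C(19,5) = 11628.
Selections with exactly 4 sopranos: choose 4 of the 7 sopranos and 1 of the 12 altos, C(7,4)·C(12,1) = 35·12 = 420.
Probability = 420/11628 = 35/969.

35/969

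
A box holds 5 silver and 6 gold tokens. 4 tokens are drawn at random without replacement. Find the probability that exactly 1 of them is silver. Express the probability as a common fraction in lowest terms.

10/33

The sample space is all 4-subsets of the 11: C(11,4) = 330.
Selections with exactly 1 silver: choose 1 of the 5 silver and 3 of the 6 gold, C(5,1)·C(6,3) = 5·20 = 100.
Probability = 100/330 = 10/33.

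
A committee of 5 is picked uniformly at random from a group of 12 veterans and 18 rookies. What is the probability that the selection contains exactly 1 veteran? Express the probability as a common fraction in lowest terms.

680/2639

Total number of selections: C(30,5) = 142506.
Selections with exactly 1 veteran: choose 1 of the 12 veterans and 4 of the 18 rookies, C(12,1)·C(18,4) = 12·3060 = 36720.
Probability = 36720/142506 = 680/2639.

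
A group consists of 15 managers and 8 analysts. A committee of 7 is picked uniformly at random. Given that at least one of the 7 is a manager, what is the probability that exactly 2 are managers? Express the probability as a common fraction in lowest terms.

5880/245149

Work in counts. Selections with at least one manager: C(23,7) − C(8,7) = 245157 − 8 = 245149.
Of those, selections where exactly 2 are managers: C(15,2)·C(8,5) = 105·56 = 5880.
Conditional probability = 5880/245149.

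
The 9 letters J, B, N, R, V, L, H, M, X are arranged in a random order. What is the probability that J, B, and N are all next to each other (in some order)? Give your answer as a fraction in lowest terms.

1/12

There are 9! = 362880 arrangements.
Treat the three as one block: 7! placements × 3! orders within the block = 5040·6 = 30240.
Probability = 30240/362880 = 1/12.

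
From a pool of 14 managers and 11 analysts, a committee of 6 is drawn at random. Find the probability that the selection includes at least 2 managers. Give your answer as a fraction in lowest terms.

Total selections: C(25,6) = 177100.
Count the complement (fewer than 2 managers): C(14,0)·C(11,6) + C(14,1)·C(11,5) = 462 + 6468 = 6930.
Probability = 1 − 6930/177100 = 170170/177100 = 221/230.

221/230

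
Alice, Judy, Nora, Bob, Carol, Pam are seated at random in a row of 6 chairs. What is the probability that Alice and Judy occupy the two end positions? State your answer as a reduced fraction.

1/15

There are 6! = 720 arrangements.
Place Alice and Judy at the ends in 2 ways, arrange the remaining 4 in 4! = 24 ways: 2·24 = 48.
Probability = 48/720 = 1/15.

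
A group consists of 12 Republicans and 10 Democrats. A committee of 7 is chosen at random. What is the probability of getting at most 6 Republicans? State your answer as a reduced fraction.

Total selections: C(22,7) = 170544.
The complement is exactly 7 Republicans: C(12,7)·C(10,0) = 792.
Probability = 1 − 792/170544 = 169752/170544 = 643/646.

643/646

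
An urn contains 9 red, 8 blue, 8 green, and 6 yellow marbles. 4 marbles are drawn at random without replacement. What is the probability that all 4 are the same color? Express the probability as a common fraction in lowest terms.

There are C(31,4) = 31465 ways to draw 4 marbles.
All same color: C(9,4) + C(8,4) + C(8,4) + C(6,4) = 126 + 70 + 70 + 15 = 281.
Probability = 281/31465.

281/31465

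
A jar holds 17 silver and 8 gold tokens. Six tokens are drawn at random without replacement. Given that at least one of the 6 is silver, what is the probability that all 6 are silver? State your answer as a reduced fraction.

13/186

Work in counts. Selections with at least one silver: C(25,6) − C(8,6) = 177100 − 28 = 177072.
Of those, selections where all 6 are silver: C(17,6) = 12376.
Conditional probability = 12376/177072 = 13/186.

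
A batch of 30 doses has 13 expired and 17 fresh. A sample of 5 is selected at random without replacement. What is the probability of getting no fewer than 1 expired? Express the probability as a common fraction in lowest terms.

749/783

Total selections: C(30,5) = 142506.
Favorable selections (no fewer than 1 expired): C(13,1)·C(17,4) + C(13,2)·C(17,3) + C(13,3)·C(17,2) + C(13,4)·C(17,1) + C(13,5)·C(17,0) = 30940 + 53040 + 38896 + 12155 + 1287 = 136318.
Probability = 136318/142506 = 749/783.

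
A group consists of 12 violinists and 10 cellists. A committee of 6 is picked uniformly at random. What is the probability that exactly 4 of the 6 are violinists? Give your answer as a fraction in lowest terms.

675/2261

Total number of selections: C(22,6) = 74613.
Selections with exactly 4 violinists: choose 4 of the 12 violinists and 2 of the 10 cellists, C(12,4)·C(10,2) = 495·45 = 22275.
Probability = 22275/74613 = 675/2261.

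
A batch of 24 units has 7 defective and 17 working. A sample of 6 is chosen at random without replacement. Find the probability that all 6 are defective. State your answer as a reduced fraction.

There are C(24,6) = 134596 possible selections.
Selections with all defective: C(7,6) = 7.
Probability = 7/134596 = 1/19228.

1/19228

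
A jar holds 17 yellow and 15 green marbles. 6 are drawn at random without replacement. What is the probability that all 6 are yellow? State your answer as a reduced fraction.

There are C(32,6) = 906192 possible selections.
Selections with all yellow: C(17,6) = 12376.
Probability = 12376/906192 = 221/16182.

221/16182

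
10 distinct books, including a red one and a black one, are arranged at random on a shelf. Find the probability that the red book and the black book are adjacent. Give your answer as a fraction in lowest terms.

1/5

There are 10! = 3628800 arrangements.
Treat the red book and the black book as a block: 9! arrangements of the blocks × 2 orders within the block = 2·362880 = 725760.
Probability = 725760/3628800 = 1/5.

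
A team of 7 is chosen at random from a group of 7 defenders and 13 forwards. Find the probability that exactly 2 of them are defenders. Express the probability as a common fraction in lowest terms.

9009/25840

Total number of selections: C(20,7) = 77520.
Selections with exactly 2 defenders: choose 2 of the 7 defenders and 5 of the 13 forwards, C(7,2)·C(13,5) = 21·1287 = 27027.
Probability = 27027/77520 = 9009/25840.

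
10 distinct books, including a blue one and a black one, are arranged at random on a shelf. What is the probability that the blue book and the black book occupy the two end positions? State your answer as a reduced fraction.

1/45

There are 10! = 3628800 arrangements.
Place the blue book and the black book at the ends in 2 ways, arrange the remaining 8 in 8! = 40320 ways: 2·40320 = 80640.
Probability = 80640/3628800 = 1/45.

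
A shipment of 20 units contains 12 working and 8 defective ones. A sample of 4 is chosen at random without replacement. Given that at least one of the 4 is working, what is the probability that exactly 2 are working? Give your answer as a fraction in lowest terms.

Work in counts. Selections with at least one working: C(20,4) − C(8,4) = 4845 − 70 = 4775.
Of those, selections where exactly 2 are working: C(12,2)·C(8,2) = 66·28 = 1848.
Conditional probability = 1848/4775.

1848/4775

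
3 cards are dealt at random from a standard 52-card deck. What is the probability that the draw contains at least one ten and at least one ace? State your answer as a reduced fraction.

188/5525

There are C(52,3) = 22100 possible draws.
By inclusion-exclusion on the complements, draws missing all tens or all aces: C(48,3) + C(48,3) − C(44,3) = 17296 + 17296 − 13244 = 21348.
So draws with at least one of each: 22100 − 21348 = 752, probability 752/22100 = 188/5525.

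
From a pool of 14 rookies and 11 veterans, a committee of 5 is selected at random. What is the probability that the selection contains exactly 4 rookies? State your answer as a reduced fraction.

143/690

There are C(25,5) = 53130 ways to choose 5 from 25.
Selections with exactly 4 rookies: choose 4 of the 14 rookies and 1 of the 11 veterans, C(14,4)·C(11,1) = 1001·11 = 11011.
Probability = 11011/53130 = 143/690.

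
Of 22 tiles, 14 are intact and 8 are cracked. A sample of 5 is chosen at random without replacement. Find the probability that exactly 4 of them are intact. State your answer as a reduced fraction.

The sample space is all 5-subsets of the 22: C(22,5) = 26334.
Selections with exactly 4 intact: choose 4 of the 14 intact and 1 of the 8 cracked, C(14,4)·C(8,1) = 1001·8 = 8008.
Probability = 8008/26334 = 52/171.

52/171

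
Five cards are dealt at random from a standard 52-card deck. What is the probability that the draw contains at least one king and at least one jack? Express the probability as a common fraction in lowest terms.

There are C(52,5) = 2598960 possible draws.
By inclusion-exclusion on the complements, draws missing all kings or all jacks: C(48,5) + C(48,5) − C(44,5) = 1712304 + 1712304 − 1086008 = 2338600.
So draws with at least one of each: 2598960 − 2338600 = 260360, probability 260360/2598960 = 6509/64974.

6509/64974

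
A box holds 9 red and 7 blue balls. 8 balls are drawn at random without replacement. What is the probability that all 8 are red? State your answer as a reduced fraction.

There are C(16,8) = 12870 possible selections.
Selections with all red: C(9,8) = 9.
Probability = 9/12870 = 1/1430.

1/1430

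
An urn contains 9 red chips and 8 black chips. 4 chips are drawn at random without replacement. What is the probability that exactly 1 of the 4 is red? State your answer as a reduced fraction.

The sample space is all 4-subsets of the 17: C(17,4) = 2380.
Selections with exactly 1 red: choose 1 of the 9 red and 3 of the 8 black, C(9,1)·C(8,3) = 9·56 = 504.
Probability = 504/2380 = 18/85.

18/85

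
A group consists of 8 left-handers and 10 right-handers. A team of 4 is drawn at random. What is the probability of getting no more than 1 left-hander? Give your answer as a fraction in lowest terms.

Total selections: C(18,4) = 3060.
Favorable selections (no more than 1 left-hander): C(8,0)·C(10,4) + C(8,1)·C(10,3) = 210 + 960 = 1170.
Probability = 1170/3060 = 13/34.

13/34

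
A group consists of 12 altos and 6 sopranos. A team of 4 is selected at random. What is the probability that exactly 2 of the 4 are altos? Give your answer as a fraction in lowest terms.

The sample space is all 4-subsets of the 18: C(18,4) = 3060.
Selections with exactly 2 altos: choose 2 of the 12 altos and 2 of the 6 sopranos, C(12,2)·C(6,2) = 66·15 = 990.
Probability = 990/3060 = 11/34.

11/34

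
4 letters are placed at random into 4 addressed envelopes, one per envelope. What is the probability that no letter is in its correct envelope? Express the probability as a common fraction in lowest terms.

There are 4! = 24 assignments.
By inclusion-exclusion, assignments with no fixed points: C(4,0)·4! − C(4,1)·3! + C(4,2)·2! − C(4,3)·1! + C(4,4)·0! = 9.
Probability = 9/24 = 3/8.

3/8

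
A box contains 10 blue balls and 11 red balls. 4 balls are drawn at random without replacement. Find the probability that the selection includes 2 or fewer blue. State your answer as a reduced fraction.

99/133

Total selections: C(21,4) = 5985.
Count the complement (more than 2 blue): C(10,3)·C(11,1) + C(10,4)·C(11,0) = 1320 + 210 = 1530.
Probability = 1 − 1530/5985 = 4455/5985 = 99/133.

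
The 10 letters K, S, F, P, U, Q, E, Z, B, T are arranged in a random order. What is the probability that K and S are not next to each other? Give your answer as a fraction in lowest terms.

There are 10! = 3628800 arrangements.
Arrangements with K and S adjacent: 2·9! = 725760.
So not adjacent: 3628800 − 725760 = 2903040, probability 2903040/3628800 = 4/5.

4/5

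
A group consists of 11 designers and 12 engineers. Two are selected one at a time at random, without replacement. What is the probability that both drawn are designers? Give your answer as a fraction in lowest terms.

5/23

Multiply the conditional probabilities at each draw: 11/23 · 10/22 = 110/506 = 5/23.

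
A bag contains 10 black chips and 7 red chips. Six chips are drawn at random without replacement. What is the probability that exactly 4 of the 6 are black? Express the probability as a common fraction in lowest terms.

315/884

Total number of selections: C(17,6) = 12376.
Selections with exactly 4 black: choose 4 of the 10 black and 2 of the 7 red, C(10,4)·C(7,2) = 210·21 = 4410.
Probability = 4410/12376 = 315/884.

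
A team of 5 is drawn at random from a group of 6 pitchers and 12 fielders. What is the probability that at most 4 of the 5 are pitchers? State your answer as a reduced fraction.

There are C(18,5) = 8568 ways to choose the 5.
The complement is exactly 5 pitchers: C(6,5)·C(12,0) = 6.
Probability = 1 − 6/8568 = 8562/8568 = 1427/1428.

1427/1428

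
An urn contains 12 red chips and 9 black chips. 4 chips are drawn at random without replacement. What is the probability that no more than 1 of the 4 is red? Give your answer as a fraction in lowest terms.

There are C(21,4) = 5985 ways to choose the 4.
Favorable selections (no more than 1 red): C(12,0)·C(9,4) + C(12,1)·C(9,3) = 126 + 1008 = 1134.
Probability = 1134/5985 = 18/95.

18/95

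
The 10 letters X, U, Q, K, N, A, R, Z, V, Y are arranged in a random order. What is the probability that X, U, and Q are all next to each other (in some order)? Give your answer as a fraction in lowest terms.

There are 10! = 3628800 arrangements.
Treat the three as one block: 8! placements × 3! orders within the block = 40320·6 = 241920.
Probability = 241920/3628800 = 1/15.

1/15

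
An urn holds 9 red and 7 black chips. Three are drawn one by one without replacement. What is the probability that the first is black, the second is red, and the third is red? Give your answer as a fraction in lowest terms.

3/20

Multiply the conditional probabilities at each draw: 7/16 · 9/15 · 8/14 = 504/3360 = 3/20.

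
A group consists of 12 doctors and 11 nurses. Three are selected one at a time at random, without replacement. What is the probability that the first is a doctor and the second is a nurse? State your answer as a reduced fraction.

6/23

Multiply the conditional probabilities at each draw: 12/23 · 11/22 = 132/506 = 6/23.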